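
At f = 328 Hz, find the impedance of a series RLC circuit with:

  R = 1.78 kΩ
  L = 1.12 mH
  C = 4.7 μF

Step 1 — Angular frequency: ω = 2π·f = 2π·328 = 2061 rad/s.
Step 2 — Component impedances:
  R: Z = R = 1780 Ω
  L: Z = jωL = j·2061·0.00112 = 0 + j2.308 Ω
  C: Z = 1/(jωC) = -j/(ω·C) = 0 - j103.2 Ω
Step 3 — Series combination: Z_total = R + L + C = 1780 - j100.9 Ω = 1783∠-3.2° Ω.

Z = 1780 - j100.9 Ω = 1783∠-3.2° Ω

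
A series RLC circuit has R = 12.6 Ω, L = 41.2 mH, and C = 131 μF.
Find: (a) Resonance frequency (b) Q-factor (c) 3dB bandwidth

Step 1 — Resonance: ω₀ = 1/√(LC) = 1/√(0.0412·0.000131) = 430.4 rad/s.
Step 2 — f₀ = ω₀/(2π) = 68.51 Hz.
Step 3 — Series Q: Q = ω₀L/R = 430.4·0.0412/12.6 = 1.407.
Step 4 — Bandwidth: Δω = ω₀/Q = 305.8 rad/s; BW = Δω/(2π) = 48.67 Hz.

(a) f₀ = 68.51 Hz  (b) Q = 1.407  (c) BW = 48.67 Hz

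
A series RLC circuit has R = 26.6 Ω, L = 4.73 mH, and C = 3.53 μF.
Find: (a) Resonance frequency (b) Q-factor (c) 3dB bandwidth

Step 1 — Resonance condition Im(Z)=0 gives ω₀ = 1/√(LC).
Step 2 — ω₀ = 1/√(0.00473·3.53e-06) = 7739 rad/s.
Step 3 — f₀ = ω₀/(2π) = 1232 Hz.
Step 4 — Series Q: Q = ω₀L/R = 7739·0.00473/26.6 = 1.376.
Step 5 — 3dB bandwidth: Δω = ω₀/Q = 5624 rad/s; BW = Δω/(2π) = 895 Hz.

(a) f₀ = 1232 Hz  (b) Q = 1.376  (c) BW = 895 Hz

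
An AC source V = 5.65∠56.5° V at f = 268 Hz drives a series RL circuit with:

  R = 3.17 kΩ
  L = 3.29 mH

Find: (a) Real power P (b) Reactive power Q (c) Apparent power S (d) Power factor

Step 1 — Angular frequency: ω = 2π·f = 2π·268 = 1684 rad/s.
Step 2 — Component impedances:
  R: Z = R = 3170 Ω
  L: Z = jωL = j·1684·0.00329 = 0 + j5.54 Ω
Step 3 — Series combination: Z_total = R + L = 3170 + j5.54 Ω = 3170∠0.1° Ω.
Step 4 — Source phasor: V = 5.65∠56.5° V = 3.118 + j4.711 V.
Step 5 — Current: I = V / Z = 0.0009863 + j0.001485 A = 0.001782∠56.4° A.
Step 6 — Complex power: S = V·I* = 0.01007 + j1.76e-05 VA.
Step 7 — Real power: P = Re(S) = 0.01007 W.
Step 8 — Reactive power: Q = Im(S) = 1.76e-05 VAR.
Step 9 — Apparent power: |S| = 0.01007 VA.
Step 10 — Power factor: PF = P/|S| = 1 (lagging).

(a) P = 0.01007 W  (b) Q = 1.76e-05 VAR  (c) S = 0.01007 VA  (d) PF = 1 (lagging)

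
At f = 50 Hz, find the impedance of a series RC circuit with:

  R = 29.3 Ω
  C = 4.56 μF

Step 1 — Angular frequency: ω = 2π·f = 2π·50 = 314.2 rad/s.
Step 2 — Component impedances:
  R: Z = R = 29.3 Ω
  C: Z = 1/(jωC) = -j/(ω·C) = 0 - j698 Ω
Step 3 — Series combination: Z_total = R + C = 29.3 - j698 Ω = 698.7∠-87.6° Ω.

Z = 29.3 - j698 Ω = 698.7∠-87.6° Ω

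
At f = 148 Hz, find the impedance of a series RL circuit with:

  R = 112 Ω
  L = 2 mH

Step 1 — Angular frequency: ω = 2π·f = 2π·148 = 929.9 rad/s.
Step 2 — Component impedances:
  R: Z = R = 112 Ω
  L: Z = jωL = j·929.9·0.002 = 0 + j1.86 Ω
Step 3 — Series combination: Z_total = R + L = 112 + j1.86 Ω = 112∠1.0° Ω.

Z = 112 + j1.86 Ω = 112∠1.0° Ω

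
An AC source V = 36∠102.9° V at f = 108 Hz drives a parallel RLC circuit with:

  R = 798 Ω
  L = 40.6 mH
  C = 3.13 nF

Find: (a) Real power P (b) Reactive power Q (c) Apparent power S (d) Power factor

Step 1 — Angular frequency: ω = 2π·f = 2π·108 = 678.6 rad/s.
Step 2 — Component impedances:
  R: Z = R = 798 Ω
  L: Z = jωL = j·678.6·0.0406 = 0 + j27.55 Ω
  C: Z = 1/(jωC) = -j/(ω·C) = 0 - j4.708e+05 Ω
Step 3 — Parallel combination: 1/Z_total = 1/R + 1/L + 1/C; Z_total = 0.9501 + j27.52 Ω = 27.54∠88.0° Ω.
Step 4 — Source phasor: V = 36∠102.9° V = -8.037 + j35.09 V.
Step 5 — Current: I = V / Z = 1.264 + j0.3357 A = 1.307∠14.9° A.
Step 6 — Complex power: S = V·I* = 1.624 + j47.04 VA.
Step 7 — Real power: P = Re(S) = 1.624 W.
Step 8 — Reactive power: Q = Im(S) = 47.04 VAR.
Step 9 — Apparent power: |S| = 47.07 VA.
Step 10 — Power factor: PF = P/|S| = 0.03451 (lagging).

(a) P = 1.624 W  (b) Q = 47.04 VAR  (c) S = 47.07 VA  (d) PF = 0.03451 (lagging)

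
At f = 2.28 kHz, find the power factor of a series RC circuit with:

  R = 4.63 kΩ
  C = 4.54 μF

Step 1 — Angular frequency: ω = 2π·f = 2π·2280 = 1.433e+04 rad/s.
Step 2 — Component impedances:
  R: Z = R = 4630 Ω
  C: Z = 1/(jωC) = -j/(ω·C) = 0 - j15.38 Ω
Step 3 — Series combination: Z_total = R + C = 4630 - j15.38 Ω = 4630∠-0.2° Ω.
Step 4 — Power factor: PF = cos(φ) = Re(Z)/|Z| = 4630/4630 = 1.
Step 5 — Type: Im(Z) = -15.38 ⇒ leading (phase φ = -0.2°).

PF = 1 (leading, φ = -0.2°)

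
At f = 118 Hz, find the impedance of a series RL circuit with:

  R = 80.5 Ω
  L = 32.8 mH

Step 1 — Angular frequency: ω = 2π·f = 2π·118 = 741.4 rad/s.
Step 2 — Component impedances:
  R: Z = R = 80.5 Ω
  L: Z = jωL = j·741.4·0.0328 = 0 + j24.32 Ω
Step 3 — Series combination: Z_total = R + L = 80.5 + j24.32 Ω = 84.09∠16.8° Ω.

Z = 80.5 + j24.32 Ω = 84.09∠16.8° Ω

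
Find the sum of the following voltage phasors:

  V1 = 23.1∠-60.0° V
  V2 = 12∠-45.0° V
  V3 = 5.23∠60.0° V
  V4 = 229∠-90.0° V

Step 1 — Convert each phasor to rectangular form:
  V1 = 23.1·(cos(-60.0°) + j·sin(-60.0°)) = 11.55 - j20.01 V
  V2 = 12·(cos(-45.0°) + j·sin(-45.0°)) = 8.485 - j8.485 V
  V3 = 5.23·(cos(60.0°) + j·sin(60.0°)) = 2.615 + j4.529 V
  V4 = 229·(cos(-90.0°) + j·sin(-90.0°)) = 0 - j229 V
Step 2 — Sum components: V_total = 22.65 - j253 V.
Step 3 — Convert to polar: |V_total| = 254 V, ∠V_total = -84.9°.

V_total = 254∠-84.9° V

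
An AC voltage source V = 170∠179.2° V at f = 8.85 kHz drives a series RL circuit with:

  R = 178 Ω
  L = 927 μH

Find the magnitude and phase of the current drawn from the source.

Step 1 — Angular frequency: ω = 2π·f = 2π·8850 = 5.561e+04 rad/s.
Step 2 — Component impedances:
  R: Z = R = 178 Ω
  L: Z = jωL = j·5.561e+04·0.000927 = 0 + j51.55 Ω
Step 3 — Series combination: Z_total = R + L = 178 + j51.55 Ω = 185.3∠16.2° Ω.
Step 4 — Source phasor: V = 170∠179.2° V = -170 + j2.374 V.
Step 5 — Ohm's law: I = V / Z_total = (-170 + j2.374) / (178 + j51.55) = -0.8775 + j0.2675 A.
Step 6 — Convert to polar: |I| = 0.9174 A, ∠I = 163.0°.

I = 0.9174∠163.0° A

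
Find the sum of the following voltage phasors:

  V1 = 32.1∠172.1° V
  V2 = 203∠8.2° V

Step 1 — Convert each phasor to rectangular form:
  V1 = 32.1·(cos(172.1°) + j·sin(172.1°)) = -31.8 + j4.412 V
  V2 = 203·(cos(8.2°) + j·sin(8.2°)) = 200.9 + j28.95 V
Step 2 — Sum components: V_total = 169.1 + j33.37 V.
Step 3 — Convert to polar: |V_total| = 172.4 V, ∠V_total = 11.2°.

V_total = 172.4∠11.2° V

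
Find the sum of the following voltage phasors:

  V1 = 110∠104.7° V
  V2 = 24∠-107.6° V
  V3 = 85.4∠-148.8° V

Step 1 — Convert each phasor to rectangular form:
  V1 = 110·(cos(104.7°) + j·sin(104.7°)) = -27.91 + j106.4 V
  V2 = 24·(cos(-107.6°) + j·sin(-107.6°)) = -7.257 - j22.88 V
  V3 = 85.4·(cos(-148.8°) + j·sin(-148.8°)) = -73.05 - j44.24 V
Step 2 — Sum components: V_total = -108.2 + j39.28 V.
Step 3 — Convert to polar: |V_total| = 115.1 V, ∠V_total = 160.0°.

V_total = 115.1∠160.0° V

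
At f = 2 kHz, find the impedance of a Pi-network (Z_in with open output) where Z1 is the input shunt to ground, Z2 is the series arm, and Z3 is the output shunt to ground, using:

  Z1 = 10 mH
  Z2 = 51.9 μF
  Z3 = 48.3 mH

Step 1 — Angular frequency: ω = 2π·f = 2π·2000 = 1.257e+04 rad/s.
Step 2 — Component impedances:
  Z1: Z = jωL = j·1.257e+04·0.01 = 0 + j125.7 Ω
  Z2: Z = 1/(jωC) = -j/(ω·C) = 0 - j1.533 Ω
  Z3: Z = jωL = j·1.257e+04·0.0483 = 0 + j607 Ω
Step 3 — With open output, the series arm Z2 and the output shunt Z3 appear in series to ground: Z2 + Z3 = 0 + j605.4 Ω.
Step 4 — Parallel with input shunt Z1: Z_in = Z1 || (Z2 + Z3) = 0 + j104.1 Ω = 104.1∠90.0° Ω.

Z = 0 + j104.1 Ω = 104.1∠90.0° Ω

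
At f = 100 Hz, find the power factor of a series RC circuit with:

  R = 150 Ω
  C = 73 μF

Step 1 — Angular frequency: ω = 2π·f = 2π·100 = 628.3 rad/s.
Step 2 — Component impedances:
  R: Z = R = 150 Ω
  C: Z = 1/(jωC) = -j/(ω·C) = 0 - j21.8 Ω
Step 3 — Series combination: Z_total = R + C = 150 - j21.8 Ω = 151.6∠-8.3° Ω.
Step 4 — Power factor: PF = cos(φ) = Re(Z)/|Z| = 150/151.58 = 0.9896.
Step 5 — Type: Im(Z) = -21.8 ⇒ leading (phase φ = -8.3°).

PF = 0.9896 (leading, φ = -8.3°)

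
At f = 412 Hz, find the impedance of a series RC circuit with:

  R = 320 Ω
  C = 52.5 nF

Step 1 — Angular frequency: ω = 2π·f = 2π·412 = 2589 rad/s.
Step 2 — Component impedances:
  R: Z = R = 320 Ω
  C: Z = 1/(jωC) = -j/(ω·C) = 0 - j7358 Ω
Step 3 — Series combination: Z_total = R + C = 320 - j7358 Ω = 7365∠-87.5° Ω.

Z = 320 - j7358 Ω = 7365∠-87.5° Ω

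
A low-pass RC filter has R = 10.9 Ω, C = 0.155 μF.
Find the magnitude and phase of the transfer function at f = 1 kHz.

Step 1 — Angular frequency: ω = 2π·1000 = 6283 rad/s.
Step 2 — Transfer function: H(jω) = 1/(1 + jωRC).
Step 3 — Denominator: 1 + jωRC = 1 + j·6283·10.9·1.55e-07 = 1 + j0.01062.
Step 4 — H = 0.9999 - j0.01061.
Step 5 — Magnitude: |H| = 0.9999 (-0.0 dB); phase: φ = -0.6°.

|H| = 0.9999 (-0.0 dB), φ = -0.6°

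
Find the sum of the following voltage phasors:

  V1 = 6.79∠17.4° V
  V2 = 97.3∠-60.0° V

Step 1 — Convert each phasor to rectangular form:
  V1 = 6.79·(cos(17.4°) + j·sin(17.4°)) = 6.479 + j2.03 V
  V2 = 97.3·(cos(-60.0°) + j·sin(-60.0°)) = 48.65 - j84.26 V
Step 2 — Sum components: V_total = 55.13 - j82.23 V.
Step 3 — Convert to polar: |V_total| = 99 V, ∠V_total = -56.2°.

V_total = 99∠-56.2° V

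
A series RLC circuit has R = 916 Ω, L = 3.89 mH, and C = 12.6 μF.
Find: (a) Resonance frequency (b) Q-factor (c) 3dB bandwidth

Step 1 — Resonance: ω₀ = 1/√(LC) = 1/√(0.00389·1.26e-05) = 4517 rad/s.
Step 2 — f₀ = ω₀/(2π) = 718.9 Hz.
Step 3 — Series Q: Q = ω₀L/R = 4517·0.00389/916 = 0.01918.
Step 4 — Bandwidth: Δω = ω₀/Q = 2.355e+05 rad/s; BW = Δω/(2π) = 3.748e+04 Hz.

(a) f₀ = 718.9 Hz  (b) Q = 0.01918  (c) BW = 3.748e+04 Hz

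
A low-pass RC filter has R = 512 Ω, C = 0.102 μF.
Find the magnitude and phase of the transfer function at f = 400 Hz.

Step 1 — Angular frequency: ω = 2π·400 = 2513 rad/s.
Step 2 — Transfer function: H(jω) = 1/(1 + jωRC).
Step 3 — Denominator: 1 + jωRC = 1 + j·2513·512·1.02e-07 = 1 + j0.1313.
Step 4 — H = 0.9831 - j0.129.
Step 5 — Magnitude: |H| = 0.9915 (-0.1 dB); phase: φ = -7.5°.

|H| = 0.9915 (-0.1 dB), φ = -7.5°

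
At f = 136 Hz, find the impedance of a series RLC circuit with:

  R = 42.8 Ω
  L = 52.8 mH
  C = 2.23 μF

Step 1 — Angular frequency: ω = 2π·f = 2π·136 = 854.5 rad/s.
Step 2 — Component impedances:
  R: Z = R = 42.8 Ω
  L: Z = jωL = j·854.5·0.0528 = 0 + j45.12 Ω
  C: Z = 1/(jωC) = -j/(ω·C) = 0 - j524.8 Ω
Step 3 — Series combination: Z_total = R + L + C = 42.8 - j479.7 Ω = 481.6∠-84.9° Ω.

Z = 42.8 - j479.7 Ω = 481.6∠-84.9° Ω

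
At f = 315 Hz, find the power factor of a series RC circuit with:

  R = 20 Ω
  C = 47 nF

Step 1 — Angular frequency: ω = 2π·f = 2π·315 = 1979 rad/s.
Step 2 — Component impedances:
  R: Z = R = 20 Ω
  C: Z = 1/(jωC) = -j/(ω·C) = 0 - j1.075e+04 Ω
Step 3 — Series combination: Z_total = R + C = 20 - j1.075e+04 Ω = 1.075e+04∠-89.9° Ω.
Step 4 — Power factor: PF = cos(φ) = Re(Z)/|Z| = 20/1.075e+04 = 0.00186.
Step 5 — Type: Im(Z) = -1.075e+04 ⇒ leading (phase φ = -89.9°).

PF = 0.00186 (leading, φ = -89.9°)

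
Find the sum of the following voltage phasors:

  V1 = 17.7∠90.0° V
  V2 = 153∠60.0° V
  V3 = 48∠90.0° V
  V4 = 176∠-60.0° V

Step 1 — Convert each phasor to rectangular form:
  V1 = 17.7·(cos(90.0°) + j·sin(90.0°)) = 0 + j17.7 V
  V2 = 153·(cos(60.0°) + j·sin(60.0°)) = 76.5 + j132.5 V
  V3 = 48·(cos(90.0°) + j·sin(90.0°)) = 0 + j48 V
  V4 = 176·(cos(-60.0°) + j·sin(-60.0°)) = 88 - j152.4 V
Step 2 — Sum components: V_total = 164.5 + j45.78 V.
Step 3 — Convert to polar: |V_total| = 170.8 V, ∠V_total = 15.6°.

V_total = 170.8∠15.6° V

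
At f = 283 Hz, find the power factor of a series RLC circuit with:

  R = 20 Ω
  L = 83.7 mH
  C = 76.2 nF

Step 1 — Angular frequency: ω = 2π·f = 2π·283 = 1778 rad/s.
Step 2 — Component impedances:
  R: Z = R = 20 Ω
  L: Z = jωL = j·1778·0.0837 = 0 + j148.8 Ω
  C: Z = 1/(jωC) = -j/(ω·C) = 0 - j7380 Ω
Step 3 — Series combination: Z_total = R + L + C = 20 - j7232 Ω = 7232∠-89.8° Ω.
Step 4 — Power factor: PF = cos(φ) = Re(Z)/|Z| = 20/7231.6 = 0.002766.
Step 5 — Type: Im(Z) = -7232 ⇒ leading (phase φ = -89.8°).

PF = 0.002766 (leading, φ = -89.8°)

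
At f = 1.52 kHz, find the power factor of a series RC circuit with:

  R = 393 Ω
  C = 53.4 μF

Step 1 — Angular frequency: ω = 2π·f = 2π·1520 = 9550 rad/s.
Step 2 — Component impedances:
  R: Z = R = 393 Ω
  C: Z = 1/(jωC) = -j/(ω·C) = 0 - j1.961 Ω
Step 3 — Series combination: Z_total = R + C = 393 - j1.961 Ω = 393∠-0.3° Ω.
Step 4 — Power factor: PF = cos(φ) = Re(Z)/|Z| = 393/393 = 1.
Step 5 — Type: Im(Z) = -1.961 ⇒ leading (phase φ = -0.3°).

PF = 1 (leading, φ = -0.3°)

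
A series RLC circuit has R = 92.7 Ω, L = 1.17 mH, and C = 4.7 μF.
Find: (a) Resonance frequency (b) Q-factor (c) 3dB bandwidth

Step 1 — Resonance condition Im(Z)=0 gives ω₀ = 1/√(LC).
Step 2 — ω₀ = 1/√(0.00117·4.7e-06) = 1.349e+04 rad/s.
Step 3 — f₀ = ω₀/(2π) = 2146 Hz.
Step 4 — Series Q: Q = ω₀L/R = 1.349e+04·0.00117/92.7 = 0.1702.
Step 5 — 3dB bandwidth: Δω = ω₀/Q = 7.923e+04 rad/s; BW = Δω/(2π) = 1.261e+04 Hz.

(a) f₀ = 2146 Hz  (b) Q = 0.1702  (c) BW = 1.261e+04 Hz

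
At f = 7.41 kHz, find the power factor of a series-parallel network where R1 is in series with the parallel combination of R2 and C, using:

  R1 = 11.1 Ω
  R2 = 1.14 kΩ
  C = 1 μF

Step 1 — Angular frequency: ω = 2π·f = 2π·7410 = 4.656e+04 rad/s.
Step 2 — Component impedances:
  R1: Z = R = 11.1 Ω
  R2: Z = R = 1140 Ω
  C: Z = 1/(jωC) = -j/(ω·C) = 0 - j21.48 Ω
Step 3 — Parallel branch: R2 || C = 1/(1/R2 + 1/C) = 0.4045 - j21.47 Ω.
Step 4 — Series with R1: Z_total = R1 + (R2 || C) = 11.5 - j21.47 Ω = 24.36∠-61.8° Ω.
Step 5 — Power factor: PF = cos(φ) = Re(Z)/|Z| = 11.505/24.359 = 0.4723.
Step 6 — Type: Im(Z) = -21.47 ⇒ leading (phase φ = -61.8°).

PF = 0.4723 (leading, φ = -61.8°)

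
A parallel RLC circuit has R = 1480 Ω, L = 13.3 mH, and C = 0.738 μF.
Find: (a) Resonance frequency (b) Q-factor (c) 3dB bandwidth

Step 1 — Resonance: ω₀ = 1/√(LC) = 1/√(0.0133·7.38e-07) = 1.009e+04 rad/s.
Step 2 — f₀ = ω₀/(2π) = 1606 Hz.
Step 3 — Parallel Q: Q = R/(ω₀L) = 1480/(1.009e+04·0.0133) = 11.02.
Step 4 — Bandwidth: Δω = ω₀/Q = 915.5 rad/s; BW = Δω/(2π) = 145.7 Hz.

(a) f₀ = 1606 Hz  (b) Q = 11.02  (c) BW = 145.7 Hz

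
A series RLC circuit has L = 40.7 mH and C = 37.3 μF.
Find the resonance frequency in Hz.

Step 1 — Resonance condition Im(Z)=0 gives ω₀ = 1/√(LC).
Step 2 — ω₀ = 1/√(0.0407·3.73e-05) = 811.6 rad/s.
Step 3 — f₀ = ω₀/(2π) = 129.2 Hz.

f₀ = 129.2 Hz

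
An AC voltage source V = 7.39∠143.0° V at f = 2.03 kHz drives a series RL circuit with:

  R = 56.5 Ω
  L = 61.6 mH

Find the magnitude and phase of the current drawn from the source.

Step 1 — Angular frequency: ω = 2π·f = 2π·2030 = 1.275e+04 rad/s.
Step 2 — Component impedances:
  R: Z = R = 56.5 Ω
  L: Z = jωL = j·1.275e+04·0.0616 = 0 + j785.7 Ω
Step 3 — Series combination: Z_total = R + L = 56.5 + j785.7 Ω = 787.7∠85.9° Ω.
Step 4 — Source phasor: V = 7.39∠143.0° V = -5.902 + j4.447 V.
Step 5 — Ohm's law: I = V / Z_total = (-5.902 + j4.447) / (56.5 + j785.7) = 0.005094 + j0.007878 A.
Step 6 — Convert to polar: |I| = 0.009381 A, ∠I = 57.1°.

I = 0.009381∠57.1° A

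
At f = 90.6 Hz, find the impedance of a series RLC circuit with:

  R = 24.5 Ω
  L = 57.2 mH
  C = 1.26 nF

Step 1 — Angular frequency: ω = 2π·f = 2π·90.6 = 569.3 rad/s.
Step 2 — Component impedances:
  R: Z = R = 24.5 Ω
  L: Z = jωL = j·569.3·0.0572 = 0 + j32.56 Ω
  C: Z = 1/(jωC) = -j/(ω·C) = 0 - j1.394e+06 Ω
Step 3 — Series combination: Z_total = R + L + C = 24.5 - j1.394e+06 Ω = 1.394e+06∠-90.0° Ω.

Z = 24.5 - j1.394e+06 Ω = 1.394e+06∠-90.0° Ω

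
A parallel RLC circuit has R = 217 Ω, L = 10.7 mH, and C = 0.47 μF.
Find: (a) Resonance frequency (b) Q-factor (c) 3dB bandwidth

Step 1 — Resonance: ω₀ = 1/√(LC) = 1/√(0.0107·4.7e-07) = 1.41e+04 rad/s.
Step 2 — f₀ = ω₀/(2π) = 2244 Hz.
Step 3 — Parallel Q: Q = R/(ω₀L) = 217/(1.41e+04·0.0107) = 1.438.
Step 4 — Bandwidth: Δω = ω₀/Q = 9805 rad/s; BW = Δω/(2π) = 1560 Hz.

(a) f₀ = 2244 Hz  (b) Q = 1.438  (c) BW = 1560 Hz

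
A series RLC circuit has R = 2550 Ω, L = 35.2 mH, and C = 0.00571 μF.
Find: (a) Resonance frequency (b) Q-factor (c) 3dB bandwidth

Step 1 — Resonance: ω₀ = 1/√(LC) = 1/√(0.0352·5.71e-09) = 7.054e+04 rad/s.
Step 2 — f₀ = ω₀/(2π) = 1.123e+04 Hz.
Step 3 — Series Q: Q = ω₀L/R = 7.054e+04·0.0352/2550 = 0.9737.
Step 4 — Bandwidth: Δω = ω₀/Q = 7.244e+04 rad/s; BW = Δω/(2π) = 1.153e+04 Hz.

(a) f₀ = 1.123e+04 Hz  (b) Q = 0.9737  (c) BW = 1.153e+04 Hz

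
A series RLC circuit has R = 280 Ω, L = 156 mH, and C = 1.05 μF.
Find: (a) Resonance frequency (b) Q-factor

Step 1 — Resonance condition Im(Z)=0 gives ω₀ = 1/√(LC).
Step 2 — ω₀ = 1/√(0.156·1.05e-06) = 2471 rad/s.
Step 3 — f₀ = ω₀/(2π) = 393.2 Hz.
Step 4 — Series Q: Q = ω₀L/R = 2471·0.156/280 = 1.377.

(a) f₀ = 393.2 Hz  (b) Q = 1.377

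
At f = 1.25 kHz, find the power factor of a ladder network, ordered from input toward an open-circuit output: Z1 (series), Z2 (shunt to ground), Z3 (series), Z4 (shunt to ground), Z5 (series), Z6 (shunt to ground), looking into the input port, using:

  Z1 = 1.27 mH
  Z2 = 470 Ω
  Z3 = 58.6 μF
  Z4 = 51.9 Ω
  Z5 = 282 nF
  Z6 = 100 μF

Step 1 — Angular frequency: ω = 2π·f = 2π·1250 = 7854 rad/s.
Step 2 — Component impedances:
  Z1: Z = jωL = j·7854·0.00127 = 0 + j9.975 Ω
  Z2: Z = R = 470 Ω
  Z3: Z = 1/(jωC) = -j/(ω·C) = 0 - j2.173 Ω
  Z4: Z = R = 51.9 Ω
  Z5: Z = 1/(jωC) = -j/(ω·C) = 0 - j451.5 Ω
  Z6: Z = 1/(jωC) = -j/(ω·C) = 0 - j1.273 Ω
Step 3 — Ladder network (open output): work backward from the far end, alternating series and parallel combinations. Z_in = 46.29 + j3.435 Ω = 46.42∠4.2° Ω.
Step 4 — Power factor: PF = cos(φ) = Re(Z)/|Z| = 46.293/46.42 = 0.9973.
Step 5 — Type: Im(Z) = 3.435 ⇒ lagging (phase φ = 4.2°).

PF = 0.9973 (lagging, φ = 4.2°)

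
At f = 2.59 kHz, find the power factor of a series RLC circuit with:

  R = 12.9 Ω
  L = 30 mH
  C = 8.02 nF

Step 1 — Angular frequency: ω = 2π·f = 2π·2590 = 1.627e+04 rad/s.
Step 2 — Component impedances:
  R: Z = R = 12.9 Ω
  L: Z = jωL = j·1.627e+04·0.03 = 0 + j488.2 Ω
  C: Z = 1/(jωC) = -j/(ω·C) = 0 - j7662 Ω
Step 3 — Series combination: Z_total = R + L + C = 12.9 - j7174 Ω = 7174∠-89.9° Ω.
Step 4 — Power factor: PF = cos(φ) = Re(Z)/|Z| = 12.9/7174 = 0.001798.
Step 5 — Type: Im(Z) = -7174 ⇒ leading (phase φ = -89.9°).

PF = 0.001798 (leading, φ = -89.9°)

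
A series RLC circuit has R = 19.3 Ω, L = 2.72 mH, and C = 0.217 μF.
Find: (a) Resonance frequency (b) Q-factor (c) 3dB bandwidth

Step 1 — Resonance condition Im(Z)=0 gives ω₀ = 1/√(LC).
Step 2 — ω₀ = 1/√(0.00272·2.17e-07) = 4.116e+04 rad/s.
Step 3 — f₀ = ω₀/(2π) = 6551 Hz.
Step 4 — Series Q: Q = ω₀L/R = 4.116e+04·0.00272/19.3 = 5.801.
Step 5 — 3dB bandwidth: Δω = ω₀/Q = 7096 rad/s; BW = Δω/(2π) = 1129 Hz.

(a) f₀ = 6551 Hz  (b) Q = 5.801  (c) BW = 1129 Hz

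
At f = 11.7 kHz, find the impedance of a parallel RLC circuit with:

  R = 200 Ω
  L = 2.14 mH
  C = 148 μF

Step 1 — Angular frequency: ω = 2π·f = 2π·1.17e+04 = 7.351e+04 rad/s.
Step 2 — Component impedances:
  R: Z = R = 200 Ω
  L: Z = jωL = j·7.351e+04·0.00214 = 0 + j157.3 Ω
  C: Z = 1/(jωC) = -j/(ω·C) = 0 - j0.09191 Ω
Step 3 — Parallel combination: 1/Z_total = 1/R + 1/L + 1/C; Z_total = 4.229e-05 - j0.09197 Ω = 0.09197∠-90.0° Ω.

Z = 4.229e-05 - j0.09197 Ω = 0.09197∠-90.0° Ω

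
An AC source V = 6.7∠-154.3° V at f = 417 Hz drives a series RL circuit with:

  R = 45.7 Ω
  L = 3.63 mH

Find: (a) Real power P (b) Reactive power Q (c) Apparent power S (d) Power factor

Step 1 — Angular frequency: ω = 2π·f = 2π·417 = 2620 rad/s.
Step 2 — Component impedances:
  R: Z = R = 45.7 Ω
  L: Z = jωL = j·2620·0.00363 = 0 + j9.511 Ω
Step 3 — Series combination: Z_total = R + L = 45.7 + j9.511 Ω = 46.68∠11.8° Ω.
Step 4 — Source phasor: V = 6.7∠-154.3° V = -6.037 - j2.906 V.
Step 5 — Current: I = V / Z = -0.1393 - j0.03459 A = 0.1435∠-166.1° A.
Step 6 — Complex power: S = V·I* = 0.9415 + j0.1959 VA.
Step 7 — Real power: P = Re(S) = 0.9415 W.
Step 8 — Reactive power: Q = Im(S) = 0.1959 VAR.
Step 9 — Apparent power: |S| = 0.9617 VA.
Step 10 — Power factor: PF = P/|S| = 0.979 (lagging).

(a) P = 0.9415 W  (b) Q = 0.1959 VAR  (c) S = 0.9617 VA  (d) PF = 0.979 (lagging)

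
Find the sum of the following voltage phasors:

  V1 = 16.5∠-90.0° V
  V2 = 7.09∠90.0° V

Step 1 — Convert each phasor to rectangular form:
  V1 = 16.5·(cos(-90.0°) + j·sin(-90.0°)) = 0 - j16.5 V
  V2 = 7.09·(cos(90.0°) + j·sin(90.0°)) = 0 + j7.09 V
Step 2 — Sum components: V_total = 0 - j9.41 V.
Step 3 — Convert to polar: |V_total| = 9.41 V, ∠V_total = -90.0°.

V_total = 9.41∠-90.0° V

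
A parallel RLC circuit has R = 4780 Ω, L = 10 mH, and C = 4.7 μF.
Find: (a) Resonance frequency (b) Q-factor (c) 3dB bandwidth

Step 1 — Resonance: ω₀ = 1/√(LC) = 1/√(0.01·4.7e-06) = 4613 rad/s.
Step 2 — f₀ = ω₀/(2π) = 734.1 Hz.
Step 3 — Parallel Q: Q = R/(ω₀L) = 4780/(4613·0.01) = 103.6.
Step 4 — Bandwidth: Δω = ω₀/Q = 44.51 rad/s; BW = Δω/(2π) = 7.084 Hz.

(a) f₀ = 734.1 Hz  (b) Q = 103.6  (c) BW = 7.084 Hz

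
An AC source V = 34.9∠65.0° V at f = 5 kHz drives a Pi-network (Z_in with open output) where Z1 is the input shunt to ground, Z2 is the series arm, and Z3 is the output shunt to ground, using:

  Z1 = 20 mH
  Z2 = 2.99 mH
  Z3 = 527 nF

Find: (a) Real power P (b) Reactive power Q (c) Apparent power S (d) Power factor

Step 1 — Angular frequency: ω = 2π·f = 2π·5000 = 3.142e+04 rad/s.
Step 2 — Component impedances:
  Z1: Z = jωL = j·3.142e+04·0.02 = 0 + j628.3 Ω
  Z2: Z = jωL = j·3.142e+04·0.00299 = 0 + j93.93 Ω
  Z3: Z = 1/(jωC) = -j/(ω·C) = 0 - j60.4 Ω
Step 3 — With open output, the series arm Z2 and the output shunt Z3 appear in series to ground: Z2 + Z3 = 0 + j33.53 Ω.
Step 4 — Parallel with input shunt Z1: Z_in = Z1 || (Z2 + Z3) = 0 + j31.83 Ω = 31.83∠90.0° Ω.
Step 5 — Source phasor: V = 34.9∠65.0° V = 14.75 + j31.63 V.
Step 6 — Current: I = V / Z = 0.9936 - j0.4633 A = 1.096∠-25.0° A.
Step 7 — Complex power: S = V·I* = 0 + j38.26 VA.
Step 8 — Real power: P = Re(S) = 0 W.
Step 9 — Reactive power: Q = Im(S) = 38.26 VAR.
Step 10 — Apparent power: |S| = 38.26 VA.
Step 11 — Power factor: PF = P/|S| = 0 (lagging).

(a) P = 0 W  (b) Q = 38.26 VAR  (c) S = 38.26 VA  (d) PF = 0 (lagging)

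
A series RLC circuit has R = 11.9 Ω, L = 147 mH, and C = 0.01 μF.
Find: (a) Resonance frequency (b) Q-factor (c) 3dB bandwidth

Step 1 — Resonance: ω₀ = 1/√(LC) = 1/√(0.147·1e-08) = 2.608e+04 rad/s.
Step 2 — f₀ = ω₀/(2π) = 4151 Hz.
Step 3 — Series Q: Q = ω₀L/R = 2.608e+04·0.147/11.9 = 322.2.
Step 4 — Bandwidth: Δω = ω₀/Q = 80.95 rad/s; BW = Δω/(2π) = 12.88 Hz.

(a) f₀ = 4151 Hz  (b) Q = 322.2  (c) BW = 12.88 Hz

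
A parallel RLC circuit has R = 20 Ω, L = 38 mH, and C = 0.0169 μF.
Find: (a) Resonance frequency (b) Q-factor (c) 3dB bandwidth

Step 1 — Resonance: ω₀ = 1/√(LC) = 1/√(0.038·1.69e-08) = 3.946e+04 rad/s.
Step 2 — f₀ = ω₀/(2π) = 6280 Hz.
Step 3 — Parallel Q: Q = R/(ω₀L) = 20/(3.946e+04·0.038) = 0.01334.
Step 4 — Bandwidth: Δω = ω₀/Q = 2.959e+06 rad/s; BW = Δω/(2π) = 4.709e+05 Hz.

(a) f₀ = 6280 Hz  (b) Q = 0.01334  (c) BW = 4.709e+05 Hz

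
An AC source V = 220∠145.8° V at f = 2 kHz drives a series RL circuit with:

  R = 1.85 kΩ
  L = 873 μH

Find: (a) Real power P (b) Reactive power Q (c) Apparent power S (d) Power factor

Step 1 — Angular frequency: ω = 2π·f = 2π·2000 = 1.257e+04 rad/s.
Step 2 — Component impedances:
  R: Z = R = 1850 Ω
  L: Z = jωL = j·1.257e+04·0.000873 = 0 + j10.97 Ω
Step 3 — Series combination: Z_total = R + L = 1850 + j10.97 Ω = 1850∠0.3° Ω.
Step 4 — Source phasor: V = 220∠145.8° V = -182 + j123.7 V.
Step 5 — Current: I = V / Z = -0.09796 + j0.06742 A = 0.1189∠145.5° A.
Step 6 — Complex power: S = V·I* = 26.16 + j0.1551 VA.
Step 7 — Real power: P = Re(S) = 26.16 W.
Step 8 — Reactive power: Q = Im(S) = 0.1551 VAR.
Step 9 — Apparent power: |S| = 26.16 VA.
Step 10 — Power factor: PF = P/|S| = 1 (lagging).

(a) P = 26.16 W  (b) Q = 0.1551 VAR  (c) S = 26.16 VA  (d) PF = 1 (lagging)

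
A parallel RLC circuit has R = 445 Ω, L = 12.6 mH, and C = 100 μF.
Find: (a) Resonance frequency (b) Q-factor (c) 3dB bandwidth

Step 1 — Resonance: ω₀ = 1/√(LC) = 1/√(0.0126·0.0001) = 890.9 rad/s.
Step 2 — f₀ = ω₀/(2π) = 141.8 Hz.
Step 3 — Parallel Q: Q = R/(ω₀L) = 445/(890.9·0.0126) = 39.64.
Step 4 — Bandwidth: Δω = ω₀/Q = 22.47 rad/s; BW = Δω/(2π) = 3.577 Hz.

(a) f₀ = 141.8 Hz  (b) Q = 39.64  (c) BW = 3.577 Hz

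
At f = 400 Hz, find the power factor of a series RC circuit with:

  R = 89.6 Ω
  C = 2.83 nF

Step 1 — Angular frequency: ω = 2π·f = 2π·400 = 2513 rad/s.
Step 2 — Component impedances:
  R: Z = R = 89.6 Ω
  C: Z = 1/(jωC) = -j/(ω·C) = 0 - j1.406e+05 Ω
Step 3 — Series combination: Z_total = R + C = 89.6 - j1.406e+05 Ω = 1.406e+05∠-90.0° Ω.
Step 4 — Power factor: PF = cos(φ) = Re(Z)/|Z| = 89.6/1.406e+05 = 0.0006373.
Step 5 — Type: Im(Z) = -1.406e+05 ⇒ leading (phase φ = -90.0°).

PF = 0.0006373 (leading, φ = -90.0°)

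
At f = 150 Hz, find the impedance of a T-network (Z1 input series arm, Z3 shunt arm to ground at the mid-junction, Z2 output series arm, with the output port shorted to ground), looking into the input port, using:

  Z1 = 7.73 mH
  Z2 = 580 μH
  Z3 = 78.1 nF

Step 1 — Angular frequency: ω = 2π·f = 2π·150 = 942.5 rad/s.
Step 2 — Component impedances:
  Z1: Z = jωL = j·942.5·0.00773 = 0 + j7.285 Ω
  Z2: Z = jωL = j·942.5·0.00058 = 0 + j0.5466 Ω
  Z3: Z = 1/(jωC) = -j/(ω·C) = 0 - j1.359e+04 Ω
Step 3 — With the output port shorted to ground, the output series arm Z2 runs from the junction to ground; the shunt arm Z3 also runs from the junction to ground. They appear in parallel: Z3 || Z2 = 0 + j0.5467 Ω.
Step 4 — Series with input arm Z1: Z_in = Z1 + (Z3 || Z2) = 0 + j7.832 Ω = 7.832∠90.0° Ω.

Z = 0 + j7.832 Ω = 7.832∠90.0° Ω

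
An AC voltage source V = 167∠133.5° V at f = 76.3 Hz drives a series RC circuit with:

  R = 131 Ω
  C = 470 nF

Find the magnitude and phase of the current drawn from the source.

Step 1 — Angular frequency: ω = 2π·f = 2π·76.3 = 479.4 rad/s.
Step 2 — Component impedances:
  R: Z = R = 131 Ω
  C: Z = 1/(jωC) = -j/(ω·C) = 0 - j4438 Ω
Step 3 — Series combination: Z_total = R + C = 131 - j4438 Ω = 4440∠-88.3° Ω.
Step 4 — Source phasor: V = 167∠133.5° V = -115 + j121.1 V.
Step 5 — Ohm's law: I = V / Z_total = (-115 + j121.1) / (131 - j4438) = -0.02803 - j0.02507 A.
Step 6 — Convert to polar: |I| = 0.03761 A, ∠I = -138.2°.

I = 0.03761∠-138.2° A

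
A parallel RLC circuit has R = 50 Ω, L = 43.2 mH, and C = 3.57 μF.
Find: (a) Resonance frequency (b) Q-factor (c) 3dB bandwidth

Step 1 — Resonance: ω₀ = 1/√(LC) = 1/√(0.0432·3.57e-06) = 2546 rad/s.
Step 2 — f₀ = ω₀/(2π) = 405.3 Hz.
Step 3 — Parallel Q: Q = R/(ω₀L) = 50/(2546·0.0432) = 0.4545.
Step 4 — Bandwidth: Δω = ω₀/Q = 5602 rad/s; BW = Δω/(2π) = 891.6 Hz.

(a) f₀ = 405.3 Hz  (b) Q = 0.4545  (c) BW = 891.6 Hz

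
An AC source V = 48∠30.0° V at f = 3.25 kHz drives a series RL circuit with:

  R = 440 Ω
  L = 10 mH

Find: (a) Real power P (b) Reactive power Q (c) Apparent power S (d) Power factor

Step 1 — Angular frequency: ω = 2π·f = 2π·3250 = 2.042e+04 rad/s.
Step 2 — Component impedances:
  R: Z = R = 440 Ω
  L: Z = jωL = j·2.042e+04·0.01 = 0 + j204.2 Ω
Step 3 — Series combination: Z_total = R + L = 440 + j204.2 Ω = 485.1∠24.9° Ω.
Step 4 — Source phasor: V = 48∠30.0° V = 41.57 + j24 V.
Step 5 — Current: I = V / Z = 0.09856 + j0.008803 A = 0.09895∠5.1° A.
Step 6 — Complex power: S = V·I* = 4.308 + j2 VA.
Step 7 — Real power: P = Re(S) = 4.308 W.
Step 8 — Reactive power: Q = Im(S) = 2 VAR.
Step 9 — Apparent power: |S| = 4.75 VA.
Step 10 — Power factor: PF = P/|S| = 0.9071 (lagging).

(a) P = 4.308 W  (b) Q = 2 VAR  (c) S = 4.75 VA  (d) PF = 0.9071 (lagging)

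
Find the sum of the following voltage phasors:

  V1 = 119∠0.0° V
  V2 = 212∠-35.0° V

Step 1 — Convert each phasor to rectangular form:
  V1 = 119·(cos(0.0°) + j·sin(0.0°)) = 119 V
  V2 = 212·(cos(-35.0°) + j·sin(-35.0°)) = 173.7 - j121.6 V
Step 2 — Sum components: V_total = 292.7 - j121.6 V.
Step 3 — Convert to polar: |V_total| = 316.9 V, ∠V_total = -22.6°.

V_total = 316.9∠-22.6° V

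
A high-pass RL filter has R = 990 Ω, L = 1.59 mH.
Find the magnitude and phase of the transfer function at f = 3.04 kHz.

Step 1 — Angular frequency: ω = 2π·3040 = 1.91e+04 rad/s.
Step 2 — Transfer function: H(jω) = jωL/(R + jωL).
Step 3 — Numerator jωL = j·30.37; denominator R + jωL = 990 + j30.37.
Step 4 — H = 0.0009402 + j0.03065.
Step 5 — Magnitude: |H| = 0.03066 (-30.3 dB); phase: φ = 88.2°.

|H| = 0.03066 (-30.3 dB), φ = 88.2°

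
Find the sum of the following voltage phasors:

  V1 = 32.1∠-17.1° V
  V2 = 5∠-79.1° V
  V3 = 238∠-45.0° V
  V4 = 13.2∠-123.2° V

Step 1 — Convert each phasor to rectangular form:
  V1 = 32.1·(cos(-17.1°) + j·sin(-17.1°)) = 30.68 - j9.439 V
  V2 = 5·(cos(-79.1°) + j·sin(-79.1°)) = 0.9455 - j4.91 V
  V3 = 238·(cos(-45.0°) + j·sin(-45.0°)) = 168.3 - j168.3 V
  V4 = 13.2·(cos(-123.2°) + j·sin(-123.2°)) = -7.228 - j11.05 V
Step 2 — Sum components: V_total = 192.7 - j193.7 V.
Step 3 — Convert to polar: |V_total| = 273.2 V, ∠V_total = -45.1°.

V_total = 273.2∠-45.1° V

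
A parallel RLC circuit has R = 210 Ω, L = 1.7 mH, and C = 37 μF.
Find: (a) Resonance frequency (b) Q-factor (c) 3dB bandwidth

Step 1 — Resonance: ω₀ = 1/√(LC) = 1/√(0.0017·3.7e-05) = 3987 rad/s.
Step 2 — f₀ = ω₀/(2π) = 634.6 Hz.
Step 3 — Parallel Q: Q = R/(ω₀L) = 210/(3987·0.0017) = 30.98.
Step 4 — Bandwidth: Δω = ω₀/Q = 128.7 rad/s; BW = Δω/(2π) = 20.48 Hz.

(a) f₀ = 634.6 Hz  (b) Q = 30.98  (c) BW = 20.48 Hz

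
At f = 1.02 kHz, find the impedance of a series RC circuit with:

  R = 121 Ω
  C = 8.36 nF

Step 1 — Angular frequency: ω = 2π·f = 2π·1020 = 6409 rad/s.
Step 2 — Component impedances:
  R: Z = R = 121 Ω
  C: Z = 1/(jωC) = -j/(ω·C) = 0 - j1.866e+04 Ω
Step 3 — Series combination: Z_total = R + C = 121 - j1.866e+04 Ω = 1.866e+04∠-89.6° Ω.

Z = 121 - j1.866e+04 Ω = 1.866e+04∠-89.6° Ω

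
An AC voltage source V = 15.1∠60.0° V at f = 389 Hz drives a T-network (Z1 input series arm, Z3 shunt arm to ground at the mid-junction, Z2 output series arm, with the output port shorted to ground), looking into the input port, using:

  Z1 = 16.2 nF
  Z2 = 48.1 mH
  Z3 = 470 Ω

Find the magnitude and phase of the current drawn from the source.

Step 1 — Angular frequency: ω = 2π·f = 2π·389 = 2444 rad/s.
Step 2 — Component impedances:
  Z1: Z = 1/(jωC) = -j/(ω·C) = 0 - j2.526e+04 Ω
  Z2: Z = jωL = j·2444·0.0481 = 0 + j117.6 Ω
  Z3: Z = R = 470 Ω
Step 3 — With the output port shorted to ground, the output series arm Z2 runs from the junction to ground; the shunt arm Z3 also runs from the junction to ground. They appear in parallel: Z3 || Z2 = 27.68 + j110.6 Ω.
Step 4 — Series with input arm Z1: Z_in = Z1 + (Z3 || Z2) = 27.68 - j2.514e+04 Ω = 2.514e+04∠-89.9° Ω.
Step 5 — Source phasor: V = 15.1∠60.0° V = 7.55 + j13.08 V.
Step 6 — Ohm's law: I = V / Z_total = (7.55 + j13.08) / (27.68 - j2.514e+04) = -0.0005197 + j0.0003008 A.
Step 7 — Convert to polar: |I| = 0.0006005 A, ∠I = 149.9°.

I = 0.0006005∠149.9° A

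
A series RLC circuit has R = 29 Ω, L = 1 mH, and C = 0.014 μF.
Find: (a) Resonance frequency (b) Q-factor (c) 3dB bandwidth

Step 1 — Resonance condition Im(Z)=0 gives ω₀ = 1/√(LC).
Step 2 — ω₀ = 1/√(0.001·1.4e-08) = 2.673e+05 rad/s.
Step 3 — f₀ = ω₀/(2π) = 4.254e+04 Hz.
Step 4 — Series Q: Q = ω₀L/R = 2.673e+05·0.001/29 = 9.216.
Step 5 — 3dB bandwidth: Δω = ω₀/Q = 2.9e+04 rad/s; BW = Δω/(2π) = 4615 Hz.

(a) f₀ = 4.254e+04 Hz  (b) Q = 9.216  (c) BW = 4615 Hz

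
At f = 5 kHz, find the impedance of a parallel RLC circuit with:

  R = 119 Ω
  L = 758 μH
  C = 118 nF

Step 1 — Angular frequency: ω = 2π·f = 2π·5000 = 3.142e+04 rad/s.
Step 2 — Component impedances:
  R: Z = R = 119 Ω
  L: Z = jωL = j·3.142e+04·0.000758 = 0 + j23.81 Ω
  C: Z = 1/(jωC) = -j/(ω·C) = 0 - j269.8 Ω
Step 3 — Parallel combination: 1/Z_total = 1/R + 1/L + 1/C; Z_total = 5.469 + j24.92 Ω = 25.51∠77.6° Ω.

Z = 5.469 + j24.92 Ω = 25.51∠77.6° Ω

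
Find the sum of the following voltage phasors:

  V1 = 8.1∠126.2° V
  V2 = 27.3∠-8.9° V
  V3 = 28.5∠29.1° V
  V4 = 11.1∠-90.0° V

Step 1 — Convert each phasor to rectangular form:
  V1 = 8.1·(cos(126.2°) + j·sin(126.2°)) = -4.784 + j6.536 V
  V2 = 27.3·(cos(-8.9°) + j·sin(-8.9°)) = 26.97 - j4.224 V
  V3 = 28.5·(cos(29.1°) + j·sin(29.1°)) = 24.9 + j13.86 V
  V4 = 11.1·(cos(-90.0°) + j·sin(-90.0°)) = 0 - j11.1 V
Step 2 — Sum components: V_total = 47.09 + j5.073 V.
Step 3 — Convert to polar: |V_total| = 47.36 V, ∠V_total = 6.1°.

V_total = 47.36∠6.1° V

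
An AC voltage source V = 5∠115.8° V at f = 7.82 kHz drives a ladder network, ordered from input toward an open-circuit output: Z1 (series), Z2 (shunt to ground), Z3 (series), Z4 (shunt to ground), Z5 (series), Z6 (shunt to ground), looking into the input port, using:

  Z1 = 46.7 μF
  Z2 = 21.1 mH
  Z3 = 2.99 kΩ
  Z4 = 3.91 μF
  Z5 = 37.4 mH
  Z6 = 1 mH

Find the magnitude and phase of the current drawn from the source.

Step 1 — Angular frequency: ω = 2π·f = 2π·7820 = 4.913e+04 rad/s.
Step 2 — Component impedances:
  Z1: Z = 1/(jωC) = -j/(ω·C) = 0 - j0.4358 Ω
  Z2: Z = jωL = j·4.913e+04·0.0211 = 0 + j1037 Ω
  Z3: Z = R = 2990 Ω
  Z4: Z = 1/(jωC) = -j/(ω·C) = 0 - j5.205 Ω
  Z5: Z = jωL = j·4.913e+04·0.0374 = 0 + j1838 Ω
  Z6: Z = jωL = j·4.913e+04·0.001 = 0 + j49.13 Ω
Step 3 — Ladder network (open output): work backward from the far end, alternating series and parallel combinations. Z_in = 321.2 + j925.5 Ω = 979.6∠70.9° Ω.
Step 4 — Source phasor: V = 5∠115.8° V = -2.176 + j4.502 V.
Step 5 — Ohm's law: I = V / Z_total = (-2.176 + j4.502) / (321.2 + j925.5) = 0.003613 + j0.003605 A.
Step 6 — Convert to polar: |I| = 0.005104 A, ∠I = 44.9°.

I = 0.005104∠44.9° A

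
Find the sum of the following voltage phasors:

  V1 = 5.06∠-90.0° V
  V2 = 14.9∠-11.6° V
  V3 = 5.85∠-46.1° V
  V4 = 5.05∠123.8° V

Step 1 — Convert each phasor to rectangular form:
  V1 = 5.06·(cos(-90.0°) + j·sin(-90.0°)) = 0 - j5.06 V
  V2 = 14.9·(cos(-11.6°) + j·sin(-11.6°)) = 14.6 - j2.996 V
  V3 = 5.85·(cos(-46.1°) + j·sin(-46.1°)) = 4.056 - j4.215 V
  V4 = 5.05·(cos(123.8°) + j·sin(123.8°)) = -2.809 + j4.196 V
Step 2 — Sum components: V_total = 15.84 - j8.075 V.
Step 3 — Convert to polar: |V_total| = 17.78 V, ∠V_total = -27.0°.

V_total = 17.78∠-27.0° V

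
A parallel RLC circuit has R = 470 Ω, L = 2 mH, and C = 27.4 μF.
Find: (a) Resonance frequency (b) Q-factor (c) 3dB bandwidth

Step 1 — Resonance: ω₀ = 1/√(LC) = 1/√(0.002·2.74e-05) = 4272 rad/s.
Step 2 — f₀ = ω₀/(2π) = 679.9 Hz.
Step 3 — Parallel Q: Q = R/(ω₀L) = 470/(4272·0.002) = 55.01.
Step 4 — Bandwidth: Δω = ω₀/Q = 77.65 rad/s; BW = Δω/(2π) = 12.36 Hz.

(a) f₀ = 679.9 Hz  (b) Q = 55.01  (c) BW = 12.36 Hz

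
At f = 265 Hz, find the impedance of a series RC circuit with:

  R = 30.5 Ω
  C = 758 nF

Step 1 — Angular frequency: ω = 2π·f = 2π·265 = 1665 rad/s.
Step 2 — Component impedances:
  R: Z = R = 30.5 Ω
  C: Z = 1/(jωC) = -j/(ω·C) = 0 - j792.3 Ω
Step 3 — Series combination: Z_total = R + C = 30.5 - j792.3 Ω = 792.9∠-87.8° Ω.

Z = 30.5 - j792.3 Ω = 792.9∠-87.8° Ω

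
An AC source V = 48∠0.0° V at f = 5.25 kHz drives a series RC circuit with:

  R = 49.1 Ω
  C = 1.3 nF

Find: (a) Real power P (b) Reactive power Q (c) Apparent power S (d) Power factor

Step 1 — Angular frequency: ω = 2π·f = 2π·5250 = 3.299e+04 rad/s.
Step 2 — Component impedances:
  R: Z = R = 49.1 Ω
  C: Z = 1/(jωC) = -j/(ω·C) = 0 - j2.332e+04 Ω
Step 3 — Series combination: Z_total = R + C = 49.1 - j2.332e+04 Ω = 2.332e+04∠-89.9° Ω.
Step 4 — Source phasor: V = 48∠0.0° V = 48 V.
Step 5 — Current: I = V / Z = 4.334e-06 + j0.002058 A = 0.002058∠89.9° A.
Step 6 — Complex power: S = V·I* = 0.000208 - j0.0988 VA.
Step 7 — Real power: P = Re(S) = 0.000208 W.
Step 8 — Reactive power: Q = Im(S) = -0.0988 VAR.
Step 9 — Apparent power: |S| = 0.0988 VA.
Step 10 — Power factor: PF = P/|S| = 0.002106 (leading).

(a) P = 0.000208 W  (b) Q = -0.0988 VAR  (c) S = 0.0988 VA  (d) PF = 0.002106 (leading)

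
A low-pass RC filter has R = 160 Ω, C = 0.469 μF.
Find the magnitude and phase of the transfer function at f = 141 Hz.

Step 1 — Angular frequency: ω = 2π·141 = 885.9 rad/s.
Step 2 — Transfer function: H(jω) = 1/(1 + jωRC).
Step 3 — Denominator: 1 + jωRC = 1 + j·885.9·160·4.69e-07 = 1 + j0.06648.
Step 4 — H = 0.9956 - j0.06619.
Step 5 — Magnitude: |H| = 0.9978 (-0.0 dB); phase: φ = -3.8°.

|H| = 0.9978 (-0.0 dB), φ = -3.8°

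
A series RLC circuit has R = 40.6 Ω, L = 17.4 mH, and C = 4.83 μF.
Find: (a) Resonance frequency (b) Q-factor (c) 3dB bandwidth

Step 1 — Resonance condition Im(Z)=0 gives ω₀ = 1/√(LC).
Step 2 — ω₀ = 1/√(0.0174·4.83e-06) = 3449 rad/s.
Step 3 — f₀ = ω₀/(2π) = 549 Hz.
Step 4 — Series Q: Q = ω₀L/R = 3449·0.0174/40.6 = 1.478.
Step 5 — 3dB bandwidth: Δω = ω₀/Q = 2333 rad/s; BW = Δω/(2π) = 371.4 Hz.

(a) f₀ = 549 Hz  (b) Q = 1.478  (c) BW = 371.4 Hz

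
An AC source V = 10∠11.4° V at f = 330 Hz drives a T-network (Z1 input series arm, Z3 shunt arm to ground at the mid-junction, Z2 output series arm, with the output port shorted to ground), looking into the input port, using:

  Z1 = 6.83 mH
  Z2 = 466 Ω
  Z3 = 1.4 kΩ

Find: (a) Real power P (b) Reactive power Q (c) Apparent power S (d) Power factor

Step 1 — Angular frequency: ω = 2π·f = 2π·330 = 2073 rad/s.
Step 2 — Component impedances:
  Z1: Z = jωL = j·2073·0.00683 = 0 + j14.16 Ω
  Z2: Z = R = 466 Ω
  Z3: Z = R = 1400 Ω
Step 3 — With the output port shorted to ground, the output series arm Z2 runs from the junction to ground; the shunt arm Z3 also runs from the junction to ground. They appear in parallel: Z3 || Z2 = 349.6 Ω.
Step 4 — Series with input arm Z1: Z_in = Z1 + (Z3 || Z2) = 349.6 + j14.16 Ω = 349.9∠2.3° Ω.
Step 5 — Source phasor: V = 10∠11.4° V = 9.803 + j1.977 V.
Step 6 — Current: I = V / Z = 0.02822 + j0.00451 A = 0.02858∠9.1° A.
Step 7 — Complex power: S = V·I* = 0.2856 + j0.01157 VA.
Step 8 — Real power: P = Re(S) = 0.2856 W.
Step 9 — Reactive power: Q = Im(S) = 0.01157 VAR.
Step 10 — Apparent power: |S| = 0.2858 VA.
Step 11 — Power factor: PF = P/|S| = 0.9992 (lagging).

(a) P = 0.2856 W  (b) Q = 0.01157 VAR  (c) S = 0.2858 VA  (d) PF = 0.9992 (lagging)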